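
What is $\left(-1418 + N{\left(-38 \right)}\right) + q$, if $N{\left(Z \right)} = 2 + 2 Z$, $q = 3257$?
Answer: $1765$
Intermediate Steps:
$\left(-1418 + N{\left(-38 \right)}\right) + q = \left(-1418 + \left(2 + 2 \left(-38\right)\right)\right) + 3257 = \left(-1418 + \left(2 - 76\right)\right) + 3257 = \left(-1418 - 74\right) + 3257 = -1492 + 3257 = 1765$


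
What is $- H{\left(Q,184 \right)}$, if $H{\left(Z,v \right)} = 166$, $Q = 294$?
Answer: $-166$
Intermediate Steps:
$- H{\left(Q,184 \right)} = \left(-1\right) 166 = -166$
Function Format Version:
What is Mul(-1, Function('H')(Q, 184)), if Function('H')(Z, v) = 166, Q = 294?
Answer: -166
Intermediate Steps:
Mul(-1, Function('H')(Q, 184)) = Mul(-1, 166) = -166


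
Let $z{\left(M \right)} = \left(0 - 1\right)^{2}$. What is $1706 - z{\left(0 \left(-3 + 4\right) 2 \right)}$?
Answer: $1705$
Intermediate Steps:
$z{\left(M \right)} = 1$ ($z{\left(M \right)} = \left(0 + \left(-1 + 0\right)\right)^{2} = \left(0 - 1\right)^{2} = \left(-1\right)^{2} = 1$)
$1706 - z{\left(0 \left(-3 + 4\right) 2 \right)} = 1706 - 1 = 1705$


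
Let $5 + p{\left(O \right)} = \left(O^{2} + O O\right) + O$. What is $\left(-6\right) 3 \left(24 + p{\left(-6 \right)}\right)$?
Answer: $-1530$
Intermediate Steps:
$p{\left(O \right)} = -5 + O + 2 O^{2}$ ($p{\left(O \right)} = -5 + \left(\left(O^{2} + O O\right) + O\right) = -5 + \left(\left(O^{2} + O^{2}\right) + O\right) = -5 + \left(2 O^{2} + O\right) = -5 + \left(O + 2 O^{2}\right) = -5 + O + 2 O^{2}$)
$\left(-6\right) 3 \left(24 + p{\left(-6 \right)}\right) = \left(-6\right) 3 \left(24 - \left(11 - 72\right)\right) = - 18 \left(24 - -61\right) = - 18 \left(24 + 61\right) = \left(-18\right) 85 = -1530$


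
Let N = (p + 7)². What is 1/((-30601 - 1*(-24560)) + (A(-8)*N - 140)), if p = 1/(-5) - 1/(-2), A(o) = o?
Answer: -25/165183 ≈ -0.00015135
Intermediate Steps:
p = 3/10 (p = 1*(-⅕) - 1*(-½) = -⅕ + ½ = 3/10 ≈ 0.30000)
N = 5329/100 (N = (3/10 + 7)² = (73/10)² = 5329/100 ≈ 53.290)
1/((-30601 - 1*(-24560)) + (A(-8)*N - 140)) = 1/((-30601 - 1*(-24560)) + (-8*5329/100 - 140)) = 1/((-30601 + 24560) + (-10658/25 - 140)) = 1/(-6041 - 14158/25) = 1/(-165183/25) = -25/165183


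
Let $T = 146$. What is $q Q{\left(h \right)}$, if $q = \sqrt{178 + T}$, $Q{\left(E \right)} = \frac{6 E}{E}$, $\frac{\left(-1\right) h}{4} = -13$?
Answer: $108$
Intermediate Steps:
$h = 52$ ($h = \left(-4\right) \left(-13\right) = 52$)
$Q{\left(E \right)} = 6$
$q = 18$ ($q = \sqrt{178 + 146} = \sqrt{324} = 18$)
$q Q{\left(h \right)} = 18 \cdot 6 = 108$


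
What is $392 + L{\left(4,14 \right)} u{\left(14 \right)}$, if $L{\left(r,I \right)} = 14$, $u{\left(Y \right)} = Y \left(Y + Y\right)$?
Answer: $5880$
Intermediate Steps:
$u{\left(Y \right)} = 2 Y^{2}$ ($u{\left(Y \right)} = Y 2 Y = 2 Y^{2}$)
$392 + L{\left(4,14 \right)} u{\left(14 \right)} = 392 + 14 \cdot 2 \cdot 14^{2} = 392 + 14 \cdot 2 \cdot 196 = 392 + 14 \cdot 392 = 392 + 5488 = 5880$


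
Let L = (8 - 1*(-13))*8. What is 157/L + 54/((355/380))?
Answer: 700619/11928 ≈ 58.737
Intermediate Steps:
L = 168 (L = (8 + 13)*8 = 21*8 = 168)
157/L + 54/((355/380)) = 157/168 + 54/((355/380)) = 157*(1/168) + 54/((355*(1/380))) = 157/168 + 54/(71/76) = 157/168 + 54*(76/71) = 157/168 + 4104/71 = 700619/11928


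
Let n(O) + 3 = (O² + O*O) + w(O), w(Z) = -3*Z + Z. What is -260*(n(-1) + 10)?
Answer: -2860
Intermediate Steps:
w(Z) = -2*Z
n(O) = -3 - 2*O + 2*O² (n(O) = -3 + ((O² + O*O) - 2*O) = -3 + ((O² + O²) - 2*O) = -3 + (2*O² - 2*O) = -3 + (-2*O + 2*O²) = -3 - 2*O + 2*O²)
-260*(n(-1) + 10) = -260*((-3 - 2*(-1) + 2*(-1)²) + 10) = -260*((-3 + 2 + 2*1) + 10) = -260*((-3 + 2 + 2) + 10) = -260*(1 + 10) = -260*11 = -130*22 = -2860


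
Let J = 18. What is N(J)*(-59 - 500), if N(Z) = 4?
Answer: -2236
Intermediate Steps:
N(J)*(-59 - 500) = 4*(-59 - 500) = 4*(-559) = -2236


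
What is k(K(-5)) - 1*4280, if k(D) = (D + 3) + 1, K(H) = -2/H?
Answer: -21378/5 ≈ -4275.6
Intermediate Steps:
k(D) = 4 + D (k(D) = (3 + D) + 1 = 4 + D)
k(K(-5)) - 1*4280 = (4 - 2/(-5)) - 1*4280 = (4 - 2*(-⅕)) - 4280 = (4 + ⅖) - 4280 = 22/5 - 4280 = -21378/5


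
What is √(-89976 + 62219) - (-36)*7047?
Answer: 253692 + I*√27757 ≈ 2.5369e+5 + 166.6*I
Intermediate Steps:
√(-89976 + 62219) - (-36)*7047 = √(-27757) - 1*(-253692) = I*√27757 + 253692 = 253692 + I*√27757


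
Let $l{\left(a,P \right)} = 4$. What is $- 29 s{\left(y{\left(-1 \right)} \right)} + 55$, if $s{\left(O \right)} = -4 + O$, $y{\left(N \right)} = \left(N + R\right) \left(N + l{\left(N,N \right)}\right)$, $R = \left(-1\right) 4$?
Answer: $606$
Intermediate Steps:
$R = -4$
$y{\left(N \right)} = \left(-4 + N\right) \left(4 + N\right)$ ($y{\left(N \right)} = \left(N - 4\right) \left(N + 4\right) = \left(-4 + N\right) \left(4 + N\right)$)
$- 29 s{\left(y{\left(-1 \right)} \right)} + 55 = - 29 \left(-4 - \left(16 - \left(-1\right)^{2}\right)\right) + 55 = - 29 \left(-4 + \left(-16 + 1\right)\right) + 55 = - 29 \left(-4 - 15\right) + 55 = \left(-29\right) \left(-19\right) + 55 = 551 + 55 = 606$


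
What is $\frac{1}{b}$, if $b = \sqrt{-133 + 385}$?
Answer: $\frac{\sqrt{7}}{42} \approx 0.062994$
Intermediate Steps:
$b = 6 \sqrt{7}$ ($b = \sqrt{252} = 6 \sqrt{7} \approx 15.875$)
$\frac{1}{b} = \frac{1}{6 \sqrt{7}} = \frac{\sqrt{7}}{42}$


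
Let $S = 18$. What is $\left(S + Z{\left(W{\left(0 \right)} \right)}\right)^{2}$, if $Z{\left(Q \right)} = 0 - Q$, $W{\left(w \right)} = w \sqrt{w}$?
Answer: $324$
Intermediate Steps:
$W{\left(w \right)} = w^{\frac{3}{2}}$
$Z{\left(Q \right)} = - Q$
$\left(S + Z{\left(W{\left(0 \right)} \right)}\right)^{2} = \left(18 - 0^{\frac{3}{2}}\right)^{2} = \left(18 - 0\right)^{2} = \left(18 + 0\right)^{2} = 18^{2} = 324$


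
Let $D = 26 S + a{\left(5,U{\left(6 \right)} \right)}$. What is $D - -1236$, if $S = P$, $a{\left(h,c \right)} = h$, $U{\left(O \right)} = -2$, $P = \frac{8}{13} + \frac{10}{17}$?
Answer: $\frac{21629}{17} \approx 1272.3$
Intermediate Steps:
$P = \frac{266}{221}$ ($P = 8 \cdot \frac{1}{13} + 10 \cdot \frac{1}{17} = \frac{8}{13} + \frac{10}{17} = \frac{266}{221} \approx 1.2036$)
$S = \frac{266}{221} \approx 1.2036$
$D = \frac{617}{17}$ ($D = 26 \cdot \frac{266}{221} + 5 = \frac{532}{17} + 5 = \frac{617}{17} \approx 36.294$)
$D - -1236 = \frac{617}{17} - -1236 = \frac{617}{17} + 1236 = \frac{21629}{17}$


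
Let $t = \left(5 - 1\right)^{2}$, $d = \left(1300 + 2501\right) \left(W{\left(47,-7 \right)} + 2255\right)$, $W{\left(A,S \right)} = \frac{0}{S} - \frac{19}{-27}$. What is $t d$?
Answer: $\frac{1234645888}{9} \approx 1.3718 \cdot 10^{8}$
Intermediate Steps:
$W{\left(A,S \right)} = \frac{19}{27}$ ($W{\left(A,S \right)} = 0 - - \frac{19}{27} = 0 + \frac{19}{27} = \frac{19}{27}$)
$d = \frac{77165368}{9}$ ($d = \left(1300 + 2501\right) \left(\frac{19}{27} + 2255\right) = 3801 \cdot \frac{60904}{27} = \frac{77165368}{9} \approx 8.5739 \cdot 10^{6}$)
$t = 16$ ($t = 4^{2} = 16$)
$t d = 16 \cdot \frac{77165368}{9} = \frac{1234645888}{9}$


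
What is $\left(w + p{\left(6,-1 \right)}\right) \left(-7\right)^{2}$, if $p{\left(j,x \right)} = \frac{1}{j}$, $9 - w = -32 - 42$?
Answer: $\frac{24451}{6} \approx 4075.2$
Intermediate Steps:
$w = 83$ ($w = 9 - \left(-32 - 42\right) = 9 - -74 = 9 + 74 = 83$)
$\left(w + p{\left(6,-1 \right)}\right) \left(-7\right)^{2} = \left(83 + \frac{1}{6}\right) \left(-7\right)^{2} = \left(83 + \frac{1}{6}\right) 49 = \frac{499}{6} \cdot 49 = \frac{24451}{6}$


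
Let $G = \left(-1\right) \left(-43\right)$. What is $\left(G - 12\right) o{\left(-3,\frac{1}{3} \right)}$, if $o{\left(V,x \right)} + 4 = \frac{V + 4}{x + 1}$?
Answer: $- \frac{403}{4} \approx -100.75$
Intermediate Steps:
$G = 43$
$o{\left(V,x \right)} = -4 + \frac{4 + V}{1 + x}$ ($o{\left(V,x \right)} = -4 + \frac{V + 4}{x + 1} = -4 + \frac{4 + V}{1 + x}$)
$\left(G - 12\right) o{\left(-3,\frac{1}{3} \right)} = \left(43 - 12\right) \frac{-3 - \frac{4}{3}}{1 + \frac{1}{3}} = \left(43 + \left(-20 + 8\right)\right) \frac{-3 - \frac{4}{3}}{1 + \frac{1}{3}} = \left(43 - 12\right) \frac{-3 - \frac{4}{3}}{\frac{4}{3}} = 31 \cdot \frac{3}{4} \left(- \frac{13}{3}\right) = 31 \left(- \frac{13}{4}\right) = - \frac{403}{4}$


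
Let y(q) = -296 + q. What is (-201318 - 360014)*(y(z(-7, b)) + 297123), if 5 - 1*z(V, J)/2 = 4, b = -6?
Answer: -166619616228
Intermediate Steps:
z(V, J) = 2 (z(V, J) = 10 - 2*4 = 10 - 8 = 2)
(-201318 - 360014)*(y(z(-7, b)) + 297123) = (-201318 - 360014)*((-296 + 2) + 297123) = -561332*(-294 + 297123) = -561332*296829 = -166619616228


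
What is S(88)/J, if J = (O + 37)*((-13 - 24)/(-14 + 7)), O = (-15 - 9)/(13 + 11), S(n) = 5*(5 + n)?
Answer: 1085/444 ≈ 2.4437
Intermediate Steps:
S(n) = 25 + 5*n
O = -1 (O = -24/24 = -24*1/24 = -1)
J = 1332/7 (J = (-1 + 37)*((-13 - 24)/(-14 + 7)) = 36*(-37/(-7)) = 36*(-37*(-⅐)) = 36*(37/7) = 1332/7 ≈ 190.29)
S(88)/J = (25 + 5*88)/(1332/7) = (25 + 440)*(7/1332) = 465*(7/1332) = 1085/444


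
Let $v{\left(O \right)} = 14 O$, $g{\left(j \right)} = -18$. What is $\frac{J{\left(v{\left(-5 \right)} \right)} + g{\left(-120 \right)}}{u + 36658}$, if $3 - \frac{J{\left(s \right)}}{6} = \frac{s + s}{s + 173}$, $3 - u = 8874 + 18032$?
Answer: $\frac{168}{200953} \approx 0.00083602$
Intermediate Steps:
$u = -26903$ ($u = 3 - \left(8874 + 18032\right) = 3 - 26906 = -26903$)
$J{\left(s \right)} = 18 - \frac{12 s}{173 + s}$ ($J{\left(s \right)} = 18 - 6 \frac{s + s}{s + 173} = 18 - 6 \frac{2 s}{173 + s} = 18 - \frac{12 s}{173 + s}$)
$\frac{J{\left(v{\left(-5 \right)} \right)} + g{\left(-120 \right)}}{u + 36658} = \frac{\frac{6 \left(519 + 14 \left(-5\right)\right)}{173 + 14 \left(-5\right)} - 18}{-26903 + 36658} = \frac{\frac{6 \left(519 - 70\right)}{173 - 70} - 18}{9755} = \left(6 \cdot \frac{1}{103} \cdot 449 - 18\right) \frac{1}{9755} = \left(\frac{2694}{103} - 18\right) \frac{1}{9755} = \frac{840}{103} \cdot \frac{1}{9755} = \frac{168}{200953}$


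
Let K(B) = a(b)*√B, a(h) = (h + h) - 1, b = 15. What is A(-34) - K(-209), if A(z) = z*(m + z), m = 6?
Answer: 952 - 29*I*√209 ≈ 952.0 - 419.25*I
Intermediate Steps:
a(h) = -1 + 2*h (a(h) = 2*h - 1 = -1 + 2*h)
A(z) = z*(6 + z)
K(B) = 29*√B (K(B) = (-1 + 2*15)*√B = (-1 + 30)*√B = 29*√B)
A(-34) - K(-209) = -34*(6 - 34) - 29*√(-209) = -34*(-28) - 29*I*√209 = 952 - 29*I*√209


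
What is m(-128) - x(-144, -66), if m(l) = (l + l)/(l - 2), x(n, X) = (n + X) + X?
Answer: 18068/65 ≈ 277.97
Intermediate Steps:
x(n, X) = n + 2*X (x(n, X) = (X + n) + X = n + 2*X)
m(l) = 2*l/(-2 + l) (m(l) = (2*l)/(-2 + l) = 2*l/(-2 + l))
m(-128) - x(-144, -66) = 2*(-128)/(-2 - 128) - (-144 + 2*(-66)) = 2*(-128)/(-130) - (-144 - 132) = 2*(-128)*(-1/130) - 1*(-276) = 128/65 + 276 = 18068/65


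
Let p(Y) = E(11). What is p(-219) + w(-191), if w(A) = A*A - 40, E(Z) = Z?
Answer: 36452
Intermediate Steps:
p(Y) = 11
w(A) = -40 + A² (w(A) = A² - 40 = -40 + A²)
p(-219) + w(-191) = 11 + (-40 + (-191)²) = 11 + (-40 + 36481) = 11 + 36441 = 36452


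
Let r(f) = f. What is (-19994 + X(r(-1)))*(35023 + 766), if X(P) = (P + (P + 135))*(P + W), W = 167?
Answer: 74584276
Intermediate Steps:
X(P) = (135 + 2*P)*(167 + P) (X(P) = (P + (P + 135))*(P + 167) = (P + (135 + P))*(167 + P) = (135 + 2*P)*(167 + P))
(-19994 + X(r(-1)))*(35023 + 766) = (-19994 + (22545 + 2*(-1)**2 + 469*(-1)))*(35023 + 766) = (-19994 + (22545 + 2*1 - 469))*35789 = (-19994 + (22545 + 2 - 469))*35789 = (-19994 + 22078)*35789 = 2084*35789 = 74584276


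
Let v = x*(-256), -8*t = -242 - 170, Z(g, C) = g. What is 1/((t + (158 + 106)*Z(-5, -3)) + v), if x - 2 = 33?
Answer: -2/20457 ≈ -9.7766e-5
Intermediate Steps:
x = 35 (x = 2 + 33 = 35)
t = 103/2 (t = -(-242 - 170)/8 = -⅛*(-412) = 103/2 ≈ 51.500)
v = -8960 (v = 35*(-256) = -8960)
1/((t + (158 + 106)*Z(-5, -3)) + v) = 1/((103/2 + (158 + 106)*(-5)) - 8960) = 1/((103/2 + 264*(-5)) - 8960) = 1/((103/2 - 1320) - 8960) = 1/(-2537/2 - 8960) = 1/(-20457/2) = -2/20457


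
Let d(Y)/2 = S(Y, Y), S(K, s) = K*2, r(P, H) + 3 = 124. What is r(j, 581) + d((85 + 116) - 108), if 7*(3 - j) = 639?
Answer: 493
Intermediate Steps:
j = -618/7 (j = 3 - 1/7*639 = 3 - 639/7 = -618/7 ≈ -88.286)
r(P, H) = 121 (r(P, H) = -3 + 124 = 121)
S(K, s) = 2*K
d(Y) = 4*Y (d(Y) = 2*(2*Y) = 4*Y)
r(j, 581) + d((85 + 116) - 108) = 121 + 4*((85 + 116) - 108) = 121 + 4*(201 - 108) = 121 + 4*93 = 121 + 372 = 493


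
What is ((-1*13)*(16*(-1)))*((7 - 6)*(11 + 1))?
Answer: 2496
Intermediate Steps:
((-1*13)*(16*(-1)))*((7 - 6)*(11 + 1)) = (-13*(-16))*(1*12) = 208*12 = 2496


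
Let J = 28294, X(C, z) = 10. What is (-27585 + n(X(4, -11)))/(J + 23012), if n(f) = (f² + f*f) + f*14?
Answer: -27245/51306 ≈ -0.53103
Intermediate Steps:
n(f) = 2*f² + 14*f (n(f) = (f² + f²) + 14*f = 2*f² + 14*f)
(-27585 + n(X(4, -11)))/(J + 23012) = (-27585 + 2*10*(7 + 10))/(28294 + 23012) = (-27585 + 2*10*17)/51306 = (-27585 + 340)*(1/51306) = -27245*1/51306 = -27245/51306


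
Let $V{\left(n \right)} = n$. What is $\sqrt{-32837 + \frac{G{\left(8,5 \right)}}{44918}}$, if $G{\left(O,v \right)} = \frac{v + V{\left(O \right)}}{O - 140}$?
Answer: $\frac{5 i \sqrt{11543889394929342}}{2964588} \approx 181.21 i$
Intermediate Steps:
$G{\left(O,v \right)} = \frac{O + v}{-140 + O}$ ($G{\left(O,v \right)} = \frac{v + O}{O - 140} = \frac{O + v}{-140 + O}$)
$\sqrt{-32837 + \frac{G{\left(8,5 \right)}}{44918}} = \sqrt{-32837 + \frac{\frac{1}{-140 + 8} \left(8 + 5\right)}{44918}} = \sqrt{-32837 + \frac{1}{-132} \cdot 13 \cdot \frac{1}{44918}} = \sqrt{-32837 + \left(- \frac{1}{132}\right) 13 \cdot \frac{1}{44918}} = \sqrt{-32837 - \frac{13}{5929176}} = \sqrt{- \frac{194696352325}{5929176}} = \frac{5 i \sqrt{11543889394929342}}{2964588}$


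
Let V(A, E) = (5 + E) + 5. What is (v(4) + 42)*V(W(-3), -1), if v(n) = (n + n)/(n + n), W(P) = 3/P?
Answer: 387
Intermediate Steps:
V(A, E) = 10 + E
v(n) = 1 (v(n) = (2*n)/((2*n)) = (2*n)*(1/(2*n)) = 1)
(v(4) + 42)*V(W(-3), -1) = (1 + 42)*(10 - 1) = 43*9 = 387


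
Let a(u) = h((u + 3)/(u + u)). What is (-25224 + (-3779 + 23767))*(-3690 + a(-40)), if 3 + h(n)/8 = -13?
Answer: 19991048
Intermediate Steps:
h(n) = -128 (h(n) = -24 + 8*(-13) = -24 - 104 = -128)
a(u) = -128
(-25224 + (-3779 + 23767))*(-3690 + a(-40)) = (-25224 + (-3779 + 23767))*(-3690 - 128) = (-25224 + 19988)*(-3818) = -5236*(-3818) = 19991048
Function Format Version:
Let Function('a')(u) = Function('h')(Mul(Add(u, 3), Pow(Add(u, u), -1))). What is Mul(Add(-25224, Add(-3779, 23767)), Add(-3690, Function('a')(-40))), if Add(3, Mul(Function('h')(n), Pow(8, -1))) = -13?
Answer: 19991048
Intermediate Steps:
Function('h')(n) = -128 (Function('h')(n) = Add(-24, Mul(8, -13)) = Add(-24, -104) = -128)
Function('a')(u) = -128
Mul(Add(-25224, Add(-3779, 23767)), Add(-3690, Function('a')(-40))) = Mul(Add(-25224, Add(-3779, 23767)), Add(-3690, -128)) = Mul(Add(-25224, 19988), -3818) = Mul(-5236, -3818) = 19991048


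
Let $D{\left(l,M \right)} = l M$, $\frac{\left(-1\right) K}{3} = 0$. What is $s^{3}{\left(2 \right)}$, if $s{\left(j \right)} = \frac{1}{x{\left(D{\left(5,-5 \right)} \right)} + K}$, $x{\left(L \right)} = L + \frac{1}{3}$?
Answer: $- \frac{27}{405224} \approx -6.663 \cdot 10^{-5}$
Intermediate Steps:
$K = 0$ ($K = \left(-3\right) 0 = 0$)
$D{\left(l,M \right)} = M l$
$x{\left(L \right)} = \frac{1}{3} + L$ ($x{\left(L \right)} = L + \frac{1}{3} = \frac{1}{3} + L$)
$s{\left(j \right)} = - \frac{3}{74}$ ($s{\left(j \right)} = \frac{1}{\left(\frac{1}{3} - 25\right) + 0} = \frac{1}{- \frac{74}{3} + 0} = \frac{1}{- \frac{74}{3}} = - \frac{3}{74}$)
$s^{3}{\left(2 \right)} = \left(- \frac{3}{74}\right)^{3} = - \frac{27}{405224}$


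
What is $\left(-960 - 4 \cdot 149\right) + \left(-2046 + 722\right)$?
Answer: $-2880$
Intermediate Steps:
$\left(-960 - 4 \cdot 149\right) + \left(-2046 + 722\right) = \left(-960 - 596\right) - 1324 = -1556 - 1324 = -2880$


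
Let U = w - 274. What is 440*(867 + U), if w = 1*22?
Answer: 270600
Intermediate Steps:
w = 22
U = -252 (U = 22 - 274 = -252)
440*(867 + U) = 440*(867 - 252) = 440*615 = 270600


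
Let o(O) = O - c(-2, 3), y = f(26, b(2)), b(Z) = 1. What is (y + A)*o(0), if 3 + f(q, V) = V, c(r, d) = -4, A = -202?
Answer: -816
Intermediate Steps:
f(q, V) = -3 + V
y = -2 (y = -3 + 1 = -2)
o(O) = 4 + O (o(O) = O - 1*(-4) = O + 4 = 4 + O)
(y + A)*o(0) = (-2 - 202)*(4 + 0) = -204*4 = -816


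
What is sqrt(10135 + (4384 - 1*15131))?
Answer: 6*I*sqrt(17) ≈ 24.739*I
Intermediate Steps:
sqrt(10135 + (4384 - 1*15131)) = sqrt(10135 + (4384 - 15131)) = sqrt(10135 - 10747) = sqrt(-612) = 6*I*sqrt(17)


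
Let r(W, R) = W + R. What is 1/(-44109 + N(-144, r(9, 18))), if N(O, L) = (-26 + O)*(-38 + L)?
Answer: -1/42239 ≈ -2.3675e-5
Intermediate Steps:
r(W, R) = R + W
N(O, L) = (-38 + L)*(-26 + O)
1/(-44109 + N(-144, r(9, 18))) = 1/(-44109 + (988 - 38*(-144) - 26*(18 + 9) + (18 + 9)*(-144))) = 1/(-44109 + (988 + 5472 - 26*27 + 27*(-144))) = 1/(-44109 + (988 + 5472 - 702 - 3888)) = 1/(-44109 + 1870) = 1/(-42239) = -1/42239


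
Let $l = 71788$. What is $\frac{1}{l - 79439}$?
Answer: $- \frac{1}{7651} \approx -0.0001307$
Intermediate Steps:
$\frac{1}{l - 79439} = \frac{1}{71788 - 79439} = \frac{1}{-7651} = - \frac{1}{7651}$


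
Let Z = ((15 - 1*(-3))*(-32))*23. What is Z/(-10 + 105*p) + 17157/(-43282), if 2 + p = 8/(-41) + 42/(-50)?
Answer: 6125838477/153493918 ≈ 39.909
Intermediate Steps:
p = -3111/1025 (p = -2 + (8/(-41) + 42/(-50)) = -2 + (8*(-1/41) + 42*(-1/50)) = -2 + (-8/41 - 21/25) = -2 - 1061/1025 = -3111/1025 ≈ -3.0351)
Z = -13248 (Z = ((15 + 3)*(-32))*23 = (18*(-32))*23 = -576*23 = -13248)
Z/(-10 + 105*p) + 17157/(-43282) = -13248/(-10 + 105*(-3111/1025)) + 17157/(-43282) = -13248/(-10 - 65331/205) + 17157*(-1/43282) = -13248/(-67381/205) - 903/2278 = -13248*(-205/67381) - 903/2278 = 2715840/67381 - 903/2278 = 6125838477/153493918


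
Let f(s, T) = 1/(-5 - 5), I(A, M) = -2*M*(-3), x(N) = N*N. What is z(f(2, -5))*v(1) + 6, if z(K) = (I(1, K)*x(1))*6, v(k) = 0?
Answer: 6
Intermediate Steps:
x(N) = N**2
I(A, M) = 6*M
f(s, T) = -1/10 (f(s, T) = 1/(-10) = -1/10)
z(K) = 36*K (z(K) = ((6*K)*1**2)*6 = ((6*K)*1)*6 = (6*K)*6 = 36*K)
z(f(2, -5))*v(1) + 6 = (36*(-1/10))*0 + 6 = -18/5*0 + 6 = 0 + 6 = 6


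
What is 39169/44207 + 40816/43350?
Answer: 1751164531/958186725 ≈ 1.8276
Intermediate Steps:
39169/44207 + 40816/43350 = 39169*(1/44207) + 40816*(1/43350) = 39169/44207 + 20408/21675 = 1751164531/958186725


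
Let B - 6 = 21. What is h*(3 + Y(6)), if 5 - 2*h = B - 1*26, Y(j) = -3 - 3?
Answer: -6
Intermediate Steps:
B = 27 (B = 6 + 21 = 27)
Y(j) = -6
h = 2 (h = 5/2 - (27 - 1*26)/2 = 5/2 - (27 - 26)/2 = 5/2 - 1/2*1 = 5/2 - 1/2 = 2)
h*(3 + Y(6)) = 2*(3 - 6) = 2*(-3) = -6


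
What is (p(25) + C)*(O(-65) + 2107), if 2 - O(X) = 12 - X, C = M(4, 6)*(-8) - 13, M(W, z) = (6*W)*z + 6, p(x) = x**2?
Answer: -1194816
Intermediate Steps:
M(W, z) = 6 + 6*W*z (M(W, z) = 6*W*z + 6 = 6 + 6*W*z)
C = -1213 (C = (6 + 6*4*6)*(-8) - 13 = (6 + 144)*(-8) - 13 = 150*(-8) - 13 = -1200 - 13 = -1213)
O(X) = -10 + X (O(X) = 2 - (12 - X) = 2 + (-12 + X) = -10 + X)
(p(25) + C)*(O(-65) + 2107) = (25**2 - 1213)*((-10 - 65) + 2107) = (625 - 1213)*(-75 + 2107) = -588*2032 = -1194816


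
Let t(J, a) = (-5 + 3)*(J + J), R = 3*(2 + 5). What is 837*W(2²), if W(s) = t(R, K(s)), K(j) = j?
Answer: -70308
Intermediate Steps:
R = 21 (R = 3*7 = 21)
t(J, a) = -4*J
W(s) = -84 (W(s) = -4*21 = -84)
837*W(2²) = 837*(-84) = -70308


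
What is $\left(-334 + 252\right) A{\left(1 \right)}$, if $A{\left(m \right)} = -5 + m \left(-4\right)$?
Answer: $738$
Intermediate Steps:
$A{\left(m \right)} = -5 - 4 m$
$\left(-334 + 252\right) A{\left(1 \right)} = \left(-334 + 252\right) \left(-5 - 4\right) = - 82 \left(-5 - 4\right) = \left(-82\right) \left(-9\right) = 738$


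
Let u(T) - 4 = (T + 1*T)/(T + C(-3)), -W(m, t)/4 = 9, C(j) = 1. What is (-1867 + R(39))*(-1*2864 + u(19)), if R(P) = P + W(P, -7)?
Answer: 26637492/5 ≈ 5.3275e+6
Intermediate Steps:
W(m, t) = -36 (W(m, t) = -4*9 = -36)
u(T) = 4 + 2*T/(1 + T) (u(T) = 4 + (T + 1*T)/(T + 1) = 4 + (T + T)/(1 + T) = 4 + (2*T)/(1 + T) = 4 + 2*T/(1 + T))
R(P) = -36 + P (R(P) = P - 36 = -36 + P)
(-1867 + R(39))*(-1*2864 + u(19)) = (-1867 + (-36 + 39))*(-1*2864 + 2*(2 + 3*19)/(1 + 19)) = (-1867 + 3)*(-2864 + 2*(2 + 57)/20) = -1864*(-2864 + 2*(1/20)*59) = -1864*(-2864 + 59/10) = -1864*(-28581/10) = 26637492/5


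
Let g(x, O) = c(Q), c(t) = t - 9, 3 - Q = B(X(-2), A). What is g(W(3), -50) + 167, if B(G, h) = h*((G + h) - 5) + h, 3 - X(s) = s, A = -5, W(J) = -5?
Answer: 141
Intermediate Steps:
X(s) = 3 - s
B(G, h) = h + h*(-5 + G + h) (B(G, h) = h*(-5 + G + h) + h = h + h*(-5 + G + h))
Q = -17 (Q = 3 - (-5)*(-4 + (3 - 1*(-2)) - 5) = 3 - (-5)*(-4 + (3 + 2) - 5) = 3 - (-5)*(-4 + 5 - 5) = 3 - (-5)*(-4) = 3 - 1*20 = 3 - 20 = -17)
c(t) = -9 + t
g(x, O) = -26 (g(x, O) = -9 - 17 = -26)
g(W(3), -50) + 167 = -26 + 167 = 141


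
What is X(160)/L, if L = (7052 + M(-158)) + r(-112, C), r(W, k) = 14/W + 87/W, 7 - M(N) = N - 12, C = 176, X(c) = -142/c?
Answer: -497/4047735 ≈ -0.00012278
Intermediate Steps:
M(N) = 19 - N (M(N) = 7 - (N - 12) = 7 - (-12 + N) = 7 + (12 - N) = 19 - N)
r(W, k) = 101/W
L = 809547/112 (L = (7052 + (19 - 1*(-158))) + 101/(-112) = (7052 + (19 + 158)) + 101*(-1/112) = (7052 + 177) - 101/112 = 7229 - 101/112 = 809547/112 ≈ 7228.1)
X(160)/L = (-142/160)/(809547/112) = -142*1/160*(112/809547) = -71/80*112/809547 = -497/4047735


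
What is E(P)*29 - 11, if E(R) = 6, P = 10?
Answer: 163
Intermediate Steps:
E(P)*29 - 11 = 6*29 - 11 = 174 - 11 = 163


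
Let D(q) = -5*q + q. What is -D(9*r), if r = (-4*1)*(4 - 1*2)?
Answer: -288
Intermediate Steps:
r = -8 (r = -4*(4 - 2) = -4*2 = -8)
D(q) = -4*q
-D(9*r) = -(-4)*9*(-8) = -(-4)*(-72) = -1*288 = -288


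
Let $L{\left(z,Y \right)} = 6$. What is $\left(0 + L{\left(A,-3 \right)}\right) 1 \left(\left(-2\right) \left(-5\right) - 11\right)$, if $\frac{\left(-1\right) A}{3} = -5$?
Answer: $-6$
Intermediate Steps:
$A = 15$ ($A = \left(-3\right) \left(-5\right) = 15$)
$\left(0 + L{\left(A,-3 \right)}\right) 1 \left(\left(-2\right) \left(-5\right) - 11\right) = \left(0 + 6\right) 1 \left(\left(-2\right) \left(-5\right) - 11\right) = 6 \cdot 1 \left(10 - 11\right) = 6 \left(-1\right) = -6$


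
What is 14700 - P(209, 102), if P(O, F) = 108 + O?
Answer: 14383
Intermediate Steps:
14700 - P(209, 102) = 14700 - (108 + 209) = 14700 - 1*317 = 14700 - 317 = 14383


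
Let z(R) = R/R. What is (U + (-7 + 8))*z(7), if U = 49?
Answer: 50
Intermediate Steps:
z(R) = 1
(U + (-7 + 8))*z(7) = (49 + (-7 + 8))*1 = (49 + 1)*1 = 50*1 = 50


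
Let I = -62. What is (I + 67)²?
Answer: 25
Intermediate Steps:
(I + 67)² = (-62 + 67)² = 5² = 25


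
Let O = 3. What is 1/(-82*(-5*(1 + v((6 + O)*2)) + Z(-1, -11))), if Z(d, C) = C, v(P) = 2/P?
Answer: 9/12218 ≈ 0.00073662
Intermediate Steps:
1/(-82*(-5*(1 + v((6 + O)*2)) + Z(-1, -11))) = 1/(-82*(-5*(1 + 2/(((6 + 3)*2))) - 11)) = 1/(-82*(-5*(1 + 2/((9*2))) - 11)) = 1/(-82*(-5*(1 + 2/18) - 11)) = 1/(-82*(-5*(1 + 2*(1/18)) - 11)) = 1/(-82*(-5*(1 + ⅑) - 11)) = 1/(-82*(-5*10/9 - 11)) = 1/(-82*(-50/9 - 11)) = 1/(-82*(-149/9)) = 1/(12218/9) = 9/12218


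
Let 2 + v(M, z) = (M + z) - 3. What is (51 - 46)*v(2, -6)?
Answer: -45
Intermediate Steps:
v(M, z) = -5 + M + z (v(M, z) = -2 + ((M + z) - 3) = -2 + (-3 + M + z) = -5 + M + z)
(51 - 46)*v(2, -6) = (51 - 46)*(-5 + 2 - 6) = 5*(-9) = -45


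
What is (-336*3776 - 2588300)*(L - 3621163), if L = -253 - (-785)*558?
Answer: 12278434403896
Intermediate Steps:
L = 437777 (L = -253 - 785*(-558) = -253 + 438030 = 437777)
(-336*3776 - 2588300)*(L - 3621163) = (-336*3776 - 2588300)*(437777 - 3621163) = (-1268736 - 2588300)*(-3183386) = -3857036*(-3183386) = 12278434403896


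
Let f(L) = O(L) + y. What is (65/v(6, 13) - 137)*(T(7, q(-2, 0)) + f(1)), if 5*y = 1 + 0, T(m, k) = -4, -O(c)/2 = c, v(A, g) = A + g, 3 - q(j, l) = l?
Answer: 73602/95 ≈ 774.76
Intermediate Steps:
q(j, l) = 3 - l
O(c) = -2*c
y = 1/5 (y = (1 + 0)/5 = (1/5)*1 = 1/5 ≈ 0.20000)
f(L) = 1/5 - 2*L (f(L) = -2*L + 1/5 = 1/5 - 2*L)
(65/v(6, 13) - 137)*(T(7, q(-2, 0)) + f(1)) = (65/(6 + 13) - 137)*(-4 + (1/5 - 2*1)) = (65/19 - 137)*(-4 + (1/5 - 2)) = (65*(1/19) - 137)*(-4 - 9/5) = (65/19 - 137)*(-29/5) = -2538/19*(-29/5) = 73602/95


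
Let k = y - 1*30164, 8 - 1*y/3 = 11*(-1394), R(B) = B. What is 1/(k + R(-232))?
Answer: 1/15630 ≈ 6.3980e-5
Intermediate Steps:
y = 46026 (y = 24 - 33*(-1394) = 24 - 3*(-15334) = 24 + 46002 = 46026)
k = 15862 (k = 46026 - 1*30164 = 46026 - 30164 = 15862)
1/(k + R(-232)) = 1/(15862 - 232) = 1/15630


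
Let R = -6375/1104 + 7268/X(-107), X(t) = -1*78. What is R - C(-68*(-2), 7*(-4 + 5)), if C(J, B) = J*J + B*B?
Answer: -267578027/14352 ≈ -18644.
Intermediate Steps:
X(t) = -78
R = -1420187/14352 (R = -6375/1104 + 7268/(-78) = -6375*1/1104 + 7268*(-1/78) = -2125/368 - 3634/39 = -1420187/14352 ≈ -98.954)
C(J, B) = B² + J² (C(J, B) = J² + B² = B² + J²)
R - C(-68*(-2), 7*(-4 + 5)) = -1420187/14352 - ((7*(-4 + 5))² + (-68*(-2))²) = -1420187/14352 - ((7*1)² + 136²) = -1420187/14352 - (7² + 18496) = -1420187/14352 - (49 + 18496) = -1420187/14352 - 1*18545 = -1420187/14352 - 18545 = -267578027/14352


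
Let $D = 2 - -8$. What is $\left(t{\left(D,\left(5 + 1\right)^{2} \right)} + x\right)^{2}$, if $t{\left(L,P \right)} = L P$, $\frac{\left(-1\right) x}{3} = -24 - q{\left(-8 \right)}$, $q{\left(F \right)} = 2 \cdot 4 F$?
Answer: $57600$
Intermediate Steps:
$q{\left(F \right)} = 8 F$
$x = -120$ ($x = - 3 \left(-24 - 8 \left(-8\right)\right) = - 3 \left(-24 - -64\right) = - 3 \left(-24 + 64\right) = \left(-3\right) 40 = -120$)
$D = 10$ ($D = 2 + 8 = 10$)
$\left(t{\left(D,\left(5 + 1\right)^{2} \right)} + x\right)^{2} = \left(10 \left(5 + 1\right)^{2} - 120\right)^{2} = \left(10 \cdot 6^{2} - 120\right)^{2} = \left(10 \cdot 36 - 120\right)^{2} = \left(360 - 120\right)^{2} = 240^{2} = 57600$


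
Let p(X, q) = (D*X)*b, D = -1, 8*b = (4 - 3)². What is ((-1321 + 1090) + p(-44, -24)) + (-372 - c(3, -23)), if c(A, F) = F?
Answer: -1149/2 ≈ -574.50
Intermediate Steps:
b = ⅛ (b = (4 - 3)²/8 = (⅛)*1² = (⅛)*1 = ⅛ ≈ 0.12500)
p(X, q) = -X/8 (p(X, q) = -X*(⅛) = -X/8)
((-1321 + 1090) + p(-44, -24)) + (-372 - c(3, -23)) = ((-1321 + 1090) - ⅛*(-44)) + (-372 - 1*(-23)) = (-231 + 11/2) + (-372 + 23) = -451/2 - 349 = -1149/2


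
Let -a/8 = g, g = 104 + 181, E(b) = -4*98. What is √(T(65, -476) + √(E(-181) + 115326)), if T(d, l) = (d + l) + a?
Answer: √(-2691 + √114934) ≈ 48.497*I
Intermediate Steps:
E(b) = -392
g = 285
a = -2280 (a = -8*285 = -2280)
T(d, l) = -2280 + d + l (T(d, l) = (d + l) - 2280 = -2280 + d + l)
√(T(65, -476) + √(E(-181) + 115326)) = √((-2280 + 65 - 476) + √(-392 + 115326)) = √(-2691 + √114934)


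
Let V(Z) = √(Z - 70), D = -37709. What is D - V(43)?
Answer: -37709 - 3*I*√3 ≈ -37709.0 - 5.1962*I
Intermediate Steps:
V(Z) = √(-70 + Z)
D - V(43) = -37709 - √(-70 + 43) = -37709 - √(-27) = -37709 - 3*I*√3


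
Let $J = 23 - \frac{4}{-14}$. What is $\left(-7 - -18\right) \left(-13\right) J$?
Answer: $- \frac{23309}{7} \approx -3329.9$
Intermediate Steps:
$J = \frac{163}{7}$ ($J = 23 - - \frac{2}{7} = 23 + \frac{2}{7} = \frac{163}{7} \approx 23.286$)
$\left(-7 - -18\right) \left(-13\right) J = \left(-7 - -18\right) \left(-13\right) \frac{163}{7} = \left(-7 + 18\right) \left(-13\right) \frac{163}{7} = 11 \left(-13\right) \frac{163}{7} = \left(-143\right) \frac{163}{7} = - \frac{23309}{7}$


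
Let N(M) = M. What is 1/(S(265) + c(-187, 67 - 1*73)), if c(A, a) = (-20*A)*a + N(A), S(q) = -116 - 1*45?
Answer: -1/22788 ≈ -4.3883e-5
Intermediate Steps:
S(q) = -161 (S(q) = -116 - 45 = -161)
c(A, a) = A - 20*A*a (c(A, a) = (-20*A)*a + A = -20*A*a + A = A - 20*A*a)
1/(S(265) + c(-187, 67 - 1*73)) = 1/(-161 - 187*(1 - 20*(67 - 1*73))) = 1/(-161 - 187*(1 - 20*(67 - 73))) = 1/(-161 - 187*(1 - 20*(-6))) = 1/(-161 - 187*(1 + 120)) = 1/(-161 - 187*121) = 1/(-161 - 22627) = 1/(-22788) = -1/22788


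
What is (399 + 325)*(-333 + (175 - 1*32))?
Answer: -137560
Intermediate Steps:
(399 + 325)*(-333 + (175 - 1*32)) = 724*(-333 + (175 - 32)) = 724*(-333 + 143) = 724*(-190) = -137560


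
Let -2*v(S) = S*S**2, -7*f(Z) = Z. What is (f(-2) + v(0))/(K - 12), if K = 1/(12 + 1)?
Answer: -26/1085 ≈ -0.023963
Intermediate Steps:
f(Z) = -Z/7
K = 1/13 ≈ 0.076923
v(S) = -S**3/2 (v(S) = -S*S**2/2 = -S**3/2)
(f(-2) + v(0))/(K - 12) = (-1/7*(-2) - 1/2*0**3)/(1/13 - 12) = (2/7 - 1/2*0)/(-155/13) = -13*(2/7 + 0)/155 = -13/155*2/7 = -26/1085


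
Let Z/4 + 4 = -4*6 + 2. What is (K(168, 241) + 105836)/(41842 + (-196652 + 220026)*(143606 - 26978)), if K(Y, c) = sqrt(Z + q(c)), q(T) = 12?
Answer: 52918/1363052357 + I*sqrt(23)/1363052357 ≈ 3.8823e-5 + 3.5185e-9*I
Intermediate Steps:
Z = -104 (Z = -16 + 4*(-4*6 + 2) = -16 + 4*(-24 + 2) = -16 + 4*(-22) = -16 - 88 = -104)
K(Y, c) = 2*I*sqrt(23) (K(Y, c) = sqrt(-104 + 12) = sqrt(-92) = 2*I*sqrt(23))
(K(168, 241) + 105836)/(41842 + (-196652 + 220026)*(143606 - 26978)) = (2*I*sqrt(23) + 105836)/(41842 + (-196652 + 220026)*(143606 - 26978)) = (105836 + 2*I*sqrt(23))/(41842 + 23374*116628) = (105836 + 2*I*sqrt(23))/(41842 + 2726062872) = (105836 + 2*I*sqrt(23))/2726104714 = (105836 + 2*I*sqrt(23))*(1/2726104714) = 52918/1363052357 + I*sqrt(23)/1363052357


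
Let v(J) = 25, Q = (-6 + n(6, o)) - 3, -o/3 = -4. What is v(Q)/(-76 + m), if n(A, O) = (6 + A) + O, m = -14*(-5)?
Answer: -25/6 ≈ -4.1667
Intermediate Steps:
m = 70
o = 12 (o = -3*(-4) = 12)
n(A, O) = 6 + A + O
Q = 15 (Q = (-6 + (6 + 6 + 12)) - 3 = (-6 + 24) - 3 = 18 - 3 = 15)
v(Q)/(-76 + m) = 25/(-76 + 70) = 25/(-6) = 25*(-⅙) = -25/6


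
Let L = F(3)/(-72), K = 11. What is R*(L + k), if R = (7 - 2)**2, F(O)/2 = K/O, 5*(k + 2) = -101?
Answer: -60215/108 ≈ -557.55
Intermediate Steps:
k = -111/5 (k = -2 + (1/5)*(-101) = -2 - 101/5 = -111/5 ≈ -22.200)
F(O) = 22/O (F(O) = 2*(11/O) = 22/O)
R = 25 (R = 5**2 = 25)
L = -11/108 (L = (22/3)/(-72) = (22*(1/3))*(-1/72) = (22/3)*(-1/72) = -11/108 ≈ -0.10185)
R*(L + k) = 25*(-11/108 - 111/5) = 25*(-12043/540) = -60215/108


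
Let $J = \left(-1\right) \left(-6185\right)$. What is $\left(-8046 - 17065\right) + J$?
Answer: $-18926$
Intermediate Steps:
$J = 6185$
$\left(-8046 - 17065\right) + J = \left(-8046 - 17065\right) + 6185 = -25111 + 6185 = -18926$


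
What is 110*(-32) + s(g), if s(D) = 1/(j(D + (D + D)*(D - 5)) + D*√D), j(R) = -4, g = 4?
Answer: -14079/4 ≈ -3519.8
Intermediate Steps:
s(D) = 1/(-4 + D^(3/2)) (s(D) = 1/(-4 + D*√D) = 1/(-4 + D^(3/2)))
110*(-32) + s(g) = 110*(-32) + 1/(-4 + 4^(3/2)) = -3520 + 1/(-4 + 8) = -3520 + 1/4 = -3520 + ¼ = -14079/4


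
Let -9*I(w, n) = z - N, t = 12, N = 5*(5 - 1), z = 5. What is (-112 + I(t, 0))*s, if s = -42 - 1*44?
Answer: 28466/3 ≈ 9488.7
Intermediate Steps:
N = 20 (N = 5*4 = 20)
s = -86 (s = -42 - 44 = -86)
I(w, n) = 5/3 (I(w, n) = -(5 - 1*20)/9 = -(5 - 20)/9 = -1/9*(-15) = 5/3)
(-112 + I(t, 0))*s = (-112 + 5/3)*(-86) = -331/3*(-86) = 28466/3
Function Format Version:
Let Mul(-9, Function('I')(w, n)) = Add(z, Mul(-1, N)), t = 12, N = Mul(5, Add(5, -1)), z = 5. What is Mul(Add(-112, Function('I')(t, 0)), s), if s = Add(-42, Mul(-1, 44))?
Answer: Rational(28466, 3) ≈ 9488.7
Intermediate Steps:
N = 20 (N = Mul(5, 4) = 20)
s = -86 (s = Add(-42, -44) = -86)
Function('I')(w, n) = Rational(5, 3) (Function('I')(w, n) = Mul(Rational(-1, 9), Add(5, Mul(-1, 20))) = Mul(Rational(-1, 9), Add(5, -20)) = Mul(Rational(-1, 9), -15) = Rational(5, 3))
Mul(Add(-112, Function('I')(t, 0)), s) = Mul(Add(-112, Rational(5, 3)), -86) = Mul(Rational(-331, 3), -86) = Rational(28466, 3)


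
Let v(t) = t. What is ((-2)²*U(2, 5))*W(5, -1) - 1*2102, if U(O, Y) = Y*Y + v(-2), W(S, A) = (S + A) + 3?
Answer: -1458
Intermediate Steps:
W(S, A) = 3 + A + S (W(S, A) = (A + S) + 3 = 3 + A + S)
U(O, Y) = -2 + Y² (U(O, Y) = Y*Y - 2 = Y² - 2 = -2 + Y²)
((-2)²*U(2, 5))*W(5, -1) - 1*2102 = ((-2)²*(-2 + 5²))*(3 - 1 + 5) - 1*2102 = (4*(-2 + 25))*7 - 2102 = (4*23)*7 - 2102 = 92*7 - 2102 = 644 - 2102 = -1458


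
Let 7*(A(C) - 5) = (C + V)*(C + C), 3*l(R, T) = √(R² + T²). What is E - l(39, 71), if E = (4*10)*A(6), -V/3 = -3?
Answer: 8600/7 - √6562/3 ≈ 1201.6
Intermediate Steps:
V = 9 (V = -3*(-3) = 9)
l(R, T) = √(R² + T²)/3
A(C) = 5 + 2*C*(9 + C)/7 (A(C) = 5 + ((C + 9)*(C + C))/7 = 5 + ((9 + C)*(2*C))/7 = 5 + (2*C*(9 + C))/7 = 5 + 2*C*(9 + C)/7)
E = 8600/7 (E = (4*10)*(5 + (2/7)*6² + (18/7)*6) = 40*(5 + (2/7)*36 + 108/7) = 40*(5 + 72/7 + 108/7) = 40*(215/7) = 8600/7 ≈ 1228.6)
E - l(39, 71) = 8600/7 - √(39² + 71²)/3 = 8600/7 - √(1521 + 5041)/3 = 8600/7 - √6562/3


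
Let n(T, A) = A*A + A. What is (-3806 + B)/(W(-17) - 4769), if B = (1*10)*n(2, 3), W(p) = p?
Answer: 1843/2393 ≈ 0.77016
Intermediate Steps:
n(T, A) = A + A² (n(T, A) = A² + A = A + A²)
B = 120 (B = (1*10)*(3*(1 + 3)) = 10*(3*4) = 10*12 = 120)
(-3806 + B)/(W(-17) - 4769) = (-3806 + 120)/(-17 - 4769) = -3686/(-4786) = -3686*(-1/4786) = 1843/2393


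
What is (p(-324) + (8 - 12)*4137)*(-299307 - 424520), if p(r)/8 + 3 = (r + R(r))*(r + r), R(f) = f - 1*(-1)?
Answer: -2415755240652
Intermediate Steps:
R(f) = 1 + f (R(f) = f + 1 = 1 + f)
p(r) = -24 + 16*r*(1 + 2*r) (p(r) = -24 + 8*((r + (1 + r))*(r + r)) = -24 + 8*((1 + 2*r)*(2*r)) = -24 + 8*(2*r*(1 + 2*r)) = -24 + 16*r*(1 + 2*r))
(p(-324) + (8 - 12)*4137)*(-299307 - 424520) = ((-24 + 16*(-324) + 32*(-324)²) + (8 - 12)*4137)*(-299307 - 424520) = ((-24 - 5184 + 32*104976) - 4*4137)*(-723827) = ((-24 - 5184 + 3359232) - 16548)*(-723827) = (3354024 - 16548)*(-723827) = 3337476*(-723827) = -2415755240652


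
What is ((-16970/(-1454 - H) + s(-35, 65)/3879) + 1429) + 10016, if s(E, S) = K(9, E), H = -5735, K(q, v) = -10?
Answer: 63329929705/5535333 ≈ 11441.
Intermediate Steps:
s(E, S) = -10
((-16970/(-1454 - H) + s(-35, 65)/3879) + 1429) + 10016 = ((-16970/(-1454 - 1*(-5735)) - 10/3879) + 1429) + 10016 = ((-16970/(-1454 + 5735) - 10*1/3879) + 1429) + 10016 = ((-16970/4281 - 10/3879) + 1429) + 10016 = (-21956480/5535333 + 1429) + 10016 = 7888034377/5535333 + 10016 = 63329929705/5535333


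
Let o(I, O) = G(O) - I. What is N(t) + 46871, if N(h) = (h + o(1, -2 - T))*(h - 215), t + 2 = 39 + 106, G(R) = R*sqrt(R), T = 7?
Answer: 36647 + 1944*I ≈ 36647.0 + 1944.0*I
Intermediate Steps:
G(R) = R**(3/2)
t = 143 (t = -2 + (39 + 106) = -2 + 145 = 143)
o(I, O) = O**(3/2) - I
N(h) = (-215 + h)*(-1 + h - 27*I) (N(h) = (h + ((-2 - 1*7)**(3/2) - 1*1))*(h - 215) = (h + ((-2 - 7)**(3/2) - 1))*(-215 + h) = (h + ((-9)**(3/2) - 1))*(-215 + h) = (h + (-27*I - 1))*(-215 + h) = (h + (-1 - 27*I))*(-215 + h) = (-1 + h - 27*I)*(-215 + h) = (-215 + h)*(-1 + h - 27*I))
N(t) + 46871 = (215 + 143**2 + 5805*I - 27*143*(8 + I)) + 46871 = (215 + 20449 + 5805*I + (-30888 - 3861*I)) + 46871 = (-10224 + 1944*I) + 46871 = 36647 + 1944*I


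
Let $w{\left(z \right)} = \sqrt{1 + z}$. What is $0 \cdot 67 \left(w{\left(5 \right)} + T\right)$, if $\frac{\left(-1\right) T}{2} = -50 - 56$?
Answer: $0$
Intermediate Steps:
$T = 212$ ($T = - 2 \left(-50 - 56\right) = \left(-2\right) \left(-106\right) = 212$)
$0 \cdot 67 \left(w{\left(5 \right)} + T\right) = 0 \cdot 67 \left(\sqrt{1 + 5} + 212\right) = 0 \left(\sqrt{6} + 212\right) = 0 \left(212 + \sqrt{6}\right) = 0$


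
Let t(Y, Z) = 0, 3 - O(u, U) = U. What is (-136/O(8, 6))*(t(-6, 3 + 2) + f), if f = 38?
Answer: 5168/3 ≈ 1722.7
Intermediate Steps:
O(u, U) = 3 - U
(-136/O(8, 6))*(t(-6, 3 + 2) + f) = (-136/(3 - 1*6))*(0 + 38) = -136/(3 - 6)*38 = -136/(-3)*38 = -136*(-⅓)*38 = (136/3)*38 = 5168/3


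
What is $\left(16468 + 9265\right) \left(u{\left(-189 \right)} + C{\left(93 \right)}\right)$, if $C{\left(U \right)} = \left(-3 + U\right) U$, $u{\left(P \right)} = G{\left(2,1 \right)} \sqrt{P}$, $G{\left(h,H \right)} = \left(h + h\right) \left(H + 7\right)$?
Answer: $215385210 + 2470368 i \sqrt{21} \approx 2.1539 \cdot 10^{8} + 1.1321 \cdot 10^{7} i$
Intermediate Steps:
$G{\left(h,H \right)} = 2 h \left(7 + H\right)$
$u{\left(P \right)} = 32 \sqrt{P}$ ($u{\left(P \right)} = 2 \cdot 2 \left(7 + 1\right) \sqrt{P} = 2 \cdot 2 \cdot 8 \sqrt{P} = 32 \sqrt{P}$)
$C{\left(U \right)} = U \left(-3 + U\right)$
$\left(16468 + 9265\right) \left(u{\left(-189 \right)} + C{\left(93 \right)}\right) = \left(16468 + 9265\right) \left(32 \sqrt{-189} + 93 \left(-3 + 93\right)\right) = 25733 \left(32 \cdot 3 i \sqrt{21} + 93 \cdot 90\right) = 25733 \left(96 i \sqrt{21} + 8370\right) = 25733 \left(8370 + 96 i \sqrt{21}\right) = 215385210 + 2470368 i \sqrt{21}$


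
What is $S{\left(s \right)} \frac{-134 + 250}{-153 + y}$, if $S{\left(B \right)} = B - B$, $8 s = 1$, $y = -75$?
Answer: $0$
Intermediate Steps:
$s = \frac{1}{8}$ ($s = \frac{1}{8} \cdot 1 = \frac{1}{8} \approx 0.125$)
$S{\left(B \right)} = 0$
$S{\left(s \right)} \frac{-134 + 250}{-153 + y} = 0 \frac{-134 + 250}{-153 - 75} = 0 \frac{116}{-228} = 0 \cdot 116 \left(- \frac{1}{228}\right) = 0 \left(- \frac{29}{57}\right) = 0$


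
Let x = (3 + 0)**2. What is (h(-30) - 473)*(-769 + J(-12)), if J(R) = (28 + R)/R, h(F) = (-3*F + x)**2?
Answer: -21557008/3 ≈ -7.1857e+6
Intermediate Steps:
x = 9 (x = 3**2 = 9)
h(F) = (9 - 3*F)**2 (h(F) = (-3*F + 9)**2 = (9 - 3*F)**2)
J(R) = (28 + R)/R
(h(-30) - 473)*(-769 + J(-12)) = (9*(-3 - 30)**2 - 473)*(-769 + (28 - 12)/(-12)) = (9*(-33)**2 - 473)*(-769 - 1/12*16) = (9*1089 - 473)*(-769 - 4/3) = (9801 - 473)*(-2311/3) = 9328*(-2311/3) = -21557008/3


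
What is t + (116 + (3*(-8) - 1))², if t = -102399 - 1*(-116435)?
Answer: 22317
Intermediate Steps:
t = 14036 (t = -102399 + 116435 = 14036)
t + (116 + (3*(-8) - 1))² = 14036 + (116 + (3*(-8) - 1))² = 14036 + (116 + (-24 - 1))² = 14036 + (116 - 25)² = 14036 + 91² = 14036 + 8281 = 22317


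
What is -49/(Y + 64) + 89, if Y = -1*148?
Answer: 1075/12 ≈ 89.583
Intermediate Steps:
Y = -148
-49/(Y + 64) + 89 = -49/(-148 + 64) + 89 = -49/(-84) + 89 = -1/84*(-49) + 89 = 7/12 + 89 = 1075/12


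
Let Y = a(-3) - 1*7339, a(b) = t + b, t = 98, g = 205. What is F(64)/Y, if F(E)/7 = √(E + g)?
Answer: -7*√269/7244 ≈ -0.015849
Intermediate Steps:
a(b) = 98 + b
Y = -7244 (Y = (98 - 3) - 1*7339 = 95 - 7339 = -7244)
F(E) = 7*√(205 + E) (F(E) = 7*√(E + 205) = 7*√(205 + E))
F(64)/Y = (7*√(205 + 64))/(-7244) = (7*√269)*(-1/7244) = -7*√269/7244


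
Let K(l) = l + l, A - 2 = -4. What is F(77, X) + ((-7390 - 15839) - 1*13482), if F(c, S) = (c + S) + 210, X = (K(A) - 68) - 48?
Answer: -36544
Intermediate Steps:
A = -2 (A = 2 - 4 = -2)
K(l) = 2*l
X = -120 (X = (2*(-2) - 68) - 48 = (-4 - 68) - 48 = -72 - 48 = -120)
F(c, S) = 210 + S + c (F(c, S) = (S + c) + 210 = 210 + S + c)
F(77, X) + ((-7390 - 15839) - 1*13482) = (210 - 120 + 77) + ((-7390 - 15839) - 1*13482) = 167 + (-23229 - 13482) = 167 - 36711 = -36544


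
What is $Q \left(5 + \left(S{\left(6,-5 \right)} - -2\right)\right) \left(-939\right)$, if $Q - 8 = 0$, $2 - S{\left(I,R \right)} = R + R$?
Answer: $-142728$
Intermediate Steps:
$S{\left(I,R \right)} = 2 - 2 R$ ($S{\left(I,R \right)} = 2 - \left(R + R\right) = 2 - 2 R$)
$Q = 8$ ($Q = 8 + 0 = 8$)
$Q \left(5 + \left(S{\left(6,-5 \right)} - -2\right)\right) \left(-939\right) = 8 \left(5 + \left(\left(2 - -10\right) - -2\right)\right) \left(-939\right) = 8 \left(5 + \left(\left(2 + 10\right) + 2\right)\right) \left(-939\right) = 8 \left(5 + \left(12 + 2\right)\right) \left(-939\right) = 8 \left(5 + 14\right) \left(-939\right) = 8 \cdot 19 \left(-939\right) = 152 \left(-939\right) = -142728$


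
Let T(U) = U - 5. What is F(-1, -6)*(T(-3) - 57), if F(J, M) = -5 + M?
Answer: 715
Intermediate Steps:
T(U) = -5 + U
F(-1, -6)*(T(-3) - 57) = (-5 - 6)*((-5 - 3) - 57) = -11*(-8 - 57) = -11*(-65) = 715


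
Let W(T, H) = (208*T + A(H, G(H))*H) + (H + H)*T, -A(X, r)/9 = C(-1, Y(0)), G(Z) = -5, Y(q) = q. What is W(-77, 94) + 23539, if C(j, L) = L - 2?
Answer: -5261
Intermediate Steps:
C(j, L) = -2 + L
A(X, r) = 18 (A(X, r) = -9*(-2 + 0) = -9*(-2) = 18)
W(T, H) = 18*H + 208*T + 2*H*T (W(T, H) = (208*T + 18*H) + (H + H)*T = (18*H + 208*T) + (2*H)*T = (18*H + 208*T) + 2*H*T = 18*H + 208*T + 2*H*T)
W(-77, 94) + 23539 = (18*94 + 208*(-77) + 2*94*(-77)) + 23539 = (1692 - 16016 - 14476) + 23539 = -28800 + 23539 = -5261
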